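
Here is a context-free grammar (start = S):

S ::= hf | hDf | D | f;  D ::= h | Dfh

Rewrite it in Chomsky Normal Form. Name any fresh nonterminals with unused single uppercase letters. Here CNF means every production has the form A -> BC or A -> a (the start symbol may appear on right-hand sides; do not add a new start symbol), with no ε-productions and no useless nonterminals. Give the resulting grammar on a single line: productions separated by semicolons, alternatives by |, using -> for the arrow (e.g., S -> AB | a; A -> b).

No ε-productions.
After unit-elimination: S -> f | h | hf | Dfh | hDf; D -> h | Dfh.
TERM: introduce A -> f, B -> h and substitute in every rule of length ≥2.
BIN: D -> DAB becomes D -> DC, C -> AB; S -> BDA becomes S -> BE, E -> DA; S -> DAB becomes S -> DF, F -> AB.

S -> f | h | BA | BE | DF; A -> f; B -> h; C -> AB; D -> h | DC; E -> DA; F -> AB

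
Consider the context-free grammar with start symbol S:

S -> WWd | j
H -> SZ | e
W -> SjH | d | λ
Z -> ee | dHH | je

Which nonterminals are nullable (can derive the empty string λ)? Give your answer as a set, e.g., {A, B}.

Directly nullable (have an ε-rule): {W}.
Not nullable: H, S, Z — each has a terminal in every rule's right-hand side or depends on a non-nullable symbol.

{W}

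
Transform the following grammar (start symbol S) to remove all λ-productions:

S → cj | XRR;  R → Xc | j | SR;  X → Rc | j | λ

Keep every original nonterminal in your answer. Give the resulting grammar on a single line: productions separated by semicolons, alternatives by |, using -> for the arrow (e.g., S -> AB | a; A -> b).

S -> RR | cj | XRR; R -> c | j | SR | Xc; X -> j | Rc

Nullable set: {X}.
S -> XRR: X nullable, giving RR | XRR.
R -> Xc: X nullable, giving Xc | c.
Drop X -> λ.
Unchanged (no nullable symbols): S -> cj; R -> SR; R -> j; X -> Rc; X -> j.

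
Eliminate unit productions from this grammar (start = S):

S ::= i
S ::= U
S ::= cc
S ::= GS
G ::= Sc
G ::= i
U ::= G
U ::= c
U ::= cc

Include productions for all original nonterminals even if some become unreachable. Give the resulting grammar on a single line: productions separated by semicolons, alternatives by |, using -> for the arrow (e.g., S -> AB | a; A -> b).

Unit productions: S->U, U->G.
Unit pairs (A ⇒* B via units): (S,G), (S,U), (U,G).
S: inherits non-unit rules of {G, S, U} → GS | Sc | c | cc | i.
G: inherits non-unit rules of {G} → Sc | i.
U: inherits non-unit rules of {G, U} → Sc | c | cc | i.

S -> c | i | GS | Sc | cc; G -> i | Sc; U -> c | i | Sc | cc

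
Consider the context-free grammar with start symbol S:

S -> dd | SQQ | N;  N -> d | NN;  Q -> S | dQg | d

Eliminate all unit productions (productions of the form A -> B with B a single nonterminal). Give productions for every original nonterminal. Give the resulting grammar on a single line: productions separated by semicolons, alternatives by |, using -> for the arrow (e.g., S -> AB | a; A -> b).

S -> d | NN | dd | SQQ; N -> d | NN; Q -> d | NN | dd | SQQ | dQg

Unit productions: Q->S, S->N.
Unit pairs (A ⇒* B via units): (Q,N), (Q,S), (S,N).
S: inherits non-unit rules of {N, S} → NN | SQQ | d | dd.
N: inherits non-unit rules of {N} → NN | d.
Q: inherits non-unit rules of {N, Q, S} → NN | SQQ | d | dQg | dd.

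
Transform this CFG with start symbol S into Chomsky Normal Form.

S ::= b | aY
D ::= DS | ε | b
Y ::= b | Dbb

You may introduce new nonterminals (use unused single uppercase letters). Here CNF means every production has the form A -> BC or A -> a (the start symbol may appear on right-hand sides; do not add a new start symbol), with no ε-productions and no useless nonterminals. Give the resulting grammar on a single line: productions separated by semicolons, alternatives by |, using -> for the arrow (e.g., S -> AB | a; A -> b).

S -> b | AY; A -> a; B -> b; C -> BB; D -> b | AY | DS; Y -> b | BB | DC

Nullable: {D}; after ε-elimination: S -> b | aY; D -> S | b | DS; Y -> b | bb | Dbb.
After unit-elimination: S -> b | aY; D -> b | DS | aY; Y -> b | bb | Dbb.
TERM: introduce A -> a, B -> b and substitute in every rule of length ≥2.
BIN: Y -> DBB becomes Y -> DC, C -> BB.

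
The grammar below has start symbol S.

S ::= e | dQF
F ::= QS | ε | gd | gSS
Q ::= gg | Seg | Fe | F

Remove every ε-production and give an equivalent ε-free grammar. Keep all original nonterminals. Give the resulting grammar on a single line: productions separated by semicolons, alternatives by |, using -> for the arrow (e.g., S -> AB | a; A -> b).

S -> d | e | dF | dQ | dQF; F -> S | QS | gd | gSS; Q -> F | e | Fe | gg | Seg

Nullable set: {F, Q}.
S -> dQF: Q, F nullable, giving d | dF | dQ | dQF.
Drop F -> ε.
F -> QS: Q nullable, giving QS | S.
Q -> F: F nullable, giving F.
Q -> Fe: F nullable, giving Fe | e.
Unchanged (no nullable symbols): S -> e; F -> gSS; F -> gd; Q -> Seg; Q -> gg.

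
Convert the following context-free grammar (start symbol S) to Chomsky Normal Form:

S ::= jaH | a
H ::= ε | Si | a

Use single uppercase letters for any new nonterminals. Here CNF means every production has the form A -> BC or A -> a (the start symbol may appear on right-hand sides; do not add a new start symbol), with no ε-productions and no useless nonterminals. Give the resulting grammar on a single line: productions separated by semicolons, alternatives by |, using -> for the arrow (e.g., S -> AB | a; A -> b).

Nullable: {H}; after ε-elimination: S -> a | ja | jaH; H -> a | Si.
No unit productions to eliminate.
TERM: introduce C -> a, A -> i, B -> j and substitute in every rule of length ≥2.
BIN: S -> BCH becomes S -> BD, D -> CH.

S -> a | BC | BD; A -> i; B -> j; C -> a; D -> CH; H -> a | SA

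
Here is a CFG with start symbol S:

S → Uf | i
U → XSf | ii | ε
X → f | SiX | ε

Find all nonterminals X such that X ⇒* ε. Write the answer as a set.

{U, X}

Directly nullable (have an ε-rule): {U, X}.
Not nullable: S — each has a terminal in every rule's right-hand side or depends on a non-nullable symbol.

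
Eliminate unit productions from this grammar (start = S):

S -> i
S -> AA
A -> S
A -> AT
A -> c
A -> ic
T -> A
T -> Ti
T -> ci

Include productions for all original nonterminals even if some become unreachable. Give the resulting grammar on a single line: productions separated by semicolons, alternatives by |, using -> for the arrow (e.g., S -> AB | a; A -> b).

Unit productions: A->S, T->A.
Unit pairs (A ⇒* B via units): (A,S), (T,A), (T,S).
S: inherits non-unit rules of {S} → AA | i.
A: inherits non-unit rules of {A, S} → AA | AT | c | i | ic.
T: inherits non-unit rules of {A, S, T} → AA | AT | Ti | c | ci | i | ic.

S -> i | AA; A -> c | i | AA | AT | ic; T -> c | i | AA | AT | Ti | ci | ic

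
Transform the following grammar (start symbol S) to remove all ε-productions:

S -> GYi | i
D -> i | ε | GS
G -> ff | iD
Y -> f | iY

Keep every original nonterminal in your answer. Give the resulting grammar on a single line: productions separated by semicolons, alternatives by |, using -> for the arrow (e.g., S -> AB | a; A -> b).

Nullable set: {D}.
Drop D -> ε.
G -> iD: D nullable, giving i | iD.
Unchanged (no nullable symbols): S -> GYi; S -> i; D -> GS; D -> i; G -> ff; Y -> f; Y -> iY.

S -> i | GYi; D -> i | GS; G -> i | ff | iD; Y -> f | iY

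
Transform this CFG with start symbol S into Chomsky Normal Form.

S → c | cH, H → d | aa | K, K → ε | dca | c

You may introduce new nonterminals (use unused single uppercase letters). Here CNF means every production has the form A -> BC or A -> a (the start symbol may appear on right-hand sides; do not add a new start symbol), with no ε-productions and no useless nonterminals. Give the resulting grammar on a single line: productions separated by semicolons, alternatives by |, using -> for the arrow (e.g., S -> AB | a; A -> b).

Nullable: {H, K}; after ε-elimination: S -> c | cH; H -> K | d | aa; K -> c | dca.
After unit-elimination: S -> c | cH; H -> c | d | aa | dca; K -> c | dca.
TERM: introduce A -> a, C -> c, B -> d and substitute in every rule of length ≥2.
BIN: H -> BCA becomes H -> BD, D -> CA; K -> BCA becomes K -> BE, E -> CA.
Drop unreachable/unproductive: K.

S -> c | CH; A -> a; B -> d; C -> c; D -> CA; H -> c | d | AA | BD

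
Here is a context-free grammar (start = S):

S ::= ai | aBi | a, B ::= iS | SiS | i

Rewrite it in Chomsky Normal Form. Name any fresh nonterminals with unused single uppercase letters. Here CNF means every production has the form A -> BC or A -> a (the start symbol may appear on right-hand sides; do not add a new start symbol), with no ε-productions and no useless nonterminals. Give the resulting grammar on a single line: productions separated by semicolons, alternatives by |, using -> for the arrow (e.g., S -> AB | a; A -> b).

S -> a | CA | CE; A -> i; B -> i | AS | SD; C -> a; D -> AS; E -> BA

No ε-productions.
No unit productions to eliminate.
TERM: introduce C -> a, A -> i and substitute in every rule of length ≥2.
BIN: B -> SAS becomes B -> SD, D -> AS; S -> CBA becomes S -> CE, E -> BA.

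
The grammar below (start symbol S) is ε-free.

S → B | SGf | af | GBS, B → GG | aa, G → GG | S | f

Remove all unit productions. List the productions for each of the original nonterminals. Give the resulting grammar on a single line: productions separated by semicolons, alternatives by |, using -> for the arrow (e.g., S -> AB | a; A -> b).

S -> GG | aa | af | GBS | SGf; B -> GG | aa; G -> f | GG | aa | af | GBS | SGf

Unit productions: G->S, S->B.
Unit pairs (A ⇒* B via units): (G,B), (G,S), (S,B).
S: inherits non-unit rules of {B, S} → GBS | GG | SGf | aa | af.
B: inherits non-unit rules of {B} → GG | aa.
G: inherits non-unit rules of {B, G, S} → GBS | GG | SGf | aa | af | f.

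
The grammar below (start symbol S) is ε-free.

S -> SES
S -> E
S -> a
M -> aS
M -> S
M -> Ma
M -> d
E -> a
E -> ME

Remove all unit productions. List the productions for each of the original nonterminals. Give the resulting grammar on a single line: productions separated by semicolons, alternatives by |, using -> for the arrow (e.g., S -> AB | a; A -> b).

Unit productions: M->S, S->E.
Unit pairs (A ⇒* B via units): (M,E), (M,S), (S,E).
S: inherits non-unit rules of {E, S} → ME | SES | a.
E: inherits non-unit rules of {E} → ME | a.
M: inherits non-unit rules of {E, M, S} → ME | Ma | SES | a | aS | d.

S -> a | ME | SES; E -> a | ME; M -> a | d | ME | Ma | aS | SES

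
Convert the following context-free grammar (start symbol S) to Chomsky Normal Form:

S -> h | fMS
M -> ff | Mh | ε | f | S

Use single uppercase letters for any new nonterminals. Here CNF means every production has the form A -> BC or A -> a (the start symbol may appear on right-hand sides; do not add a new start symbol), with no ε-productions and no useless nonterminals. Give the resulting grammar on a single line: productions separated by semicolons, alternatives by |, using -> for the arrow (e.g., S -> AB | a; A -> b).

S -> h | BD | BS; A -> h; B -> f; C -> MS; D -> MS; M -> f | h | BB | BC | BS | MA

Nullable: {M}; after ε-elimination: S -> h | fS | fMS; M -> S | f | h | Mh | ff.
After unit-elimination: S -> h | fS | fMS; M -> f | h | Mh | fS | ff | fMS.
TERM: introduce B -> f, A -> h and substitute in every rule of length ≥2.
BIN: M -> BMS becomes M -> BC, C -> MS; S -> BMS becomes S -> BD, D -> MS.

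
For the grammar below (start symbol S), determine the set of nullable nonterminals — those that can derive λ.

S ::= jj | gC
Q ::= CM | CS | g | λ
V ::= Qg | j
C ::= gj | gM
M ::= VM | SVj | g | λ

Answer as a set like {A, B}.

Directly nullable (have an ε-rule): {M, Q}.
Not nullable: C, S, V — each has a terminal in every rule's right-hand side or depends on a non-nullable symbol.

{M, Q}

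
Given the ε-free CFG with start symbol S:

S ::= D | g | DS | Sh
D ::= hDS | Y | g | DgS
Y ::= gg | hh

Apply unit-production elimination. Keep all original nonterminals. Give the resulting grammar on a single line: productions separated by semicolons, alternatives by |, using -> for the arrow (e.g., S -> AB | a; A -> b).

Unit productions: D->Y, S->D.
Unit pairs (A ⇒* B via units): (D,Y), (S,D), (S,Y).
S: inherits non-unit rules of {D, S, Y} → DS | DgS | Sh | g | gg | hDS | hh.
D: inherits non-unit rules of {D, Y} → DgS | g | gg | hDS | hh.
Y: inherits non-unit rules of {Y} → gg | hh.

S -> g | DS | Sh | gg | hh | DgS | hDS; D -> g | gg | hh | DgS | hDS; Y -> gg | hh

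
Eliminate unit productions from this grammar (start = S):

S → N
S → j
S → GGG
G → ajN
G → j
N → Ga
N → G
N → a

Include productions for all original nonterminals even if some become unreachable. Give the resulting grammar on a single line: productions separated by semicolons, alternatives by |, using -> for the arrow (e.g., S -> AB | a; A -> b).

Unit productions: N->G, S->N.
Unit pairs (A ⇒* B via units): (N,G), (S,G), (S,N).
S: inherits non-unit rules of {G, N, S} → GGG | Ga | a | ajN | j.
G: inherits non-unit rules of {G} → ajN | j.
N: inherits non-unit rules of {G, N} → Ga | a | ajN | j.

S -> a | j | Ga | GGG | ajN; G -> j | ajN; N -> a | j | Ga | ajN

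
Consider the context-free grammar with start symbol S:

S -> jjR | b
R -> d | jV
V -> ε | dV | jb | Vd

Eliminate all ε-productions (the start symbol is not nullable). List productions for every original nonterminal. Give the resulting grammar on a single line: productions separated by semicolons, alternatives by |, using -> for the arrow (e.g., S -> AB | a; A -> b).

S -> b | jjR; R -> d | j | jV; V -> d | Vd | dV | jb

Nullable set: {V}.
R -> jV: V nullable, giving j | jV.
Drop V -> ε.
V -> Vd: V nullable, giving Vd | d.
V -> dV: V nullable, giving d | dV.
Unchanged (no nullable symbols): S -> b; S -> jjR; R -> d; V -> jb.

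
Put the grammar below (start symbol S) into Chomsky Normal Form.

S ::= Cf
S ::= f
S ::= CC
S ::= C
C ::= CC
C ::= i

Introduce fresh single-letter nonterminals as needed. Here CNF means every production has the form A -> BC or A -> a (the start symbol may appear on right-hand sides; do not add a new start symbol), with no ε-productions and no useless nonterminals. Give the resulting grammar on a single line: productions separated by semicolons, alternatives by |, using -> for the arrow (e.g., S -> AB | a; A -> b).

S -> f | i | CA | CC; A -> f; C -> i | CC

No ε-productions.
After unit-elimination: S -> f | i | CC | Cf; C -> i | CC.
TERM: introduce A -> f and substitute in every rule of length ≥2.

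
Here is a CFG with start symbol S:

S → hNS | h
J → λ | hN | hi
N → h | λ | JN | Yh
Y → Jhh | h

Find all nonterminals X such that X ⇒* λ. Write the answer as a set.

Directly nullable (have an ε-rule): {J, N}.
Not nullable: S, Y — each has a terminal in every rule's right-hand side or depends on a non-nullable symbol.

{J, N}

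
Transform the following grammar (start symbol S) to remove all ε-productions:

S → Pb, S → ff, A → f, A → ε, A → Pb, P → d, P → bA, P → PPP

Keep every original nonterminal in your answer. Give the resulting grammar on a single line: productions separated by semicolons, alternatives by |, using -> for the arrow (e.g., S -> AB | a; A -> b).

S -> Pb | ff; A -> f | Pb; P -> b | d | bA | PPP

Nullable set: {A}.
Drop A -> ε.
P -> bA: A nullable, giving b | bA.
Unchanged (no nullable symbols): S -> Pb; S -> ff; A -> Pb; A -> f; P -> PPP; P -> d.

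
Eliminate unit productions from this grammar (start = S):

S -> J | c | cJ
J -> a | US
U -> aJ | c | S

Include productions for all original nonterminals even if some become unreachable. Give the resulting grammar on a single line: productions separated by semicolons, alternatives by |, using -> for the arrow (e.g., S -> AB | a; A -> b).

S -> a | c | US | cJ; J -> a | US; U -> a | c | US | aJ | cJ

Unit productions: S->J, U->S.
Unit pairs (A ⇒* B via units): (S,J), (U,J), (U,S).
S: inherits non-unit rules of {J, S} → US | a | c | cJ.
J: inherits non-unit rules of {J} → US | a.
U: inherits non-unit rules of {J, S, U} → US | a | aJ | c | cJ.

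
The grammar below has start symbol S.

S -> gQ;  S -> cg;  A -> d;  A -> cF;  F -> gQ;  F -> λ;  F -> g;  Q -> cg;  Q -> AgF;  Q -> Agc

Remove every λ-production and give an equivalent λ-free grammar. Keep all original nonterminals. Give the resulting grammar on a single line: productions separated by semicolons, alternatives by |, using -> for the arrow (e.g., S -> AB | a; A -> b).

S -> cg | gQ; A -> c | d | cF; F -> g | gQ; Q -> Ag | cg | AgF | Agc

Nullable set: {F}.
A -> cF: F nullable, giving c | cF.
Drop F -> λ.
Q -> AgF: F nullable, giving Ag | AgF.
Unchanged (no nullable symbols): S -> cg; S -> gQ; A -> d; F -> g; F -> gQ; Q -> Agc; Q -> cg.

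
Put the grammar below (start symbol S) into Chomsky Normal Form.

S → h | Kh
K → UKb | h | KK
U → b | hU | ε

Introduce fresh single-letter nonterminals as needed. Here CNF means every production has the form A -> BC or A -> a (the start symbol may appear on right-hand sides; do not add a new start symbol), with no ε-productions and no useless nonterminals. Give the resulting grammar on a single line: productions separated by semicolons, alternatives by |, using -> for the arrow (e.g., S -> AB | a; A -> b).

Nullable: {U}; after ε-elimination: S -> h | Kh; K -> h | KK | Kb | UKb; U -> b | h | hU.
No unit productions to eliminate.
TERM: introduce A -> b, B -> h and substitute in every rule of length ≥2.
BIN: K -> UKA becomes K -> UC, C -> KA.

S -> h | KB; A -> b; B -> h; C -> KA; K -> h | KA | KK | UC; U -> b | h | BU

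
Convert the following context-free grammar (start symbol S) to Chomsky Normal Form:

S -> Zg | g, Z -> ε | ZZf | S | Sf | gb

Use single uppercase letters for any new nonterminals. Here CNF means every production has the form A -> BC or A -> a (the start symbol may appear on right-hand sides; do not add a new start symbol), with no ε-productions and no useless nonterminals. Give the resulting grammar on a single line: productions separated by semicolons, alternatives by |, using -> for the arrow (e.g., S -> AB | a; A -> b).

Nullable: {Z}; after ε-elimination: S -> g | Zg; Z -> S | f | Sf | Zf | gb | ZZf.
After unit-elimination: S -> g | Zg; Z -> f | g | Sf | Zf | Zg | gb | ZZf.
TERM: introduce C -> b, B -> f, A -> g and substitute in every rule of length ≥2.
BIN: Z -> ZZB becomes Z -> ZD, D -> ZB.

S -> g | ZA; A -> g; B -> f; C -> b; D -> ZB; Z -> f | g | AC | SB | ZA | ZB | ZD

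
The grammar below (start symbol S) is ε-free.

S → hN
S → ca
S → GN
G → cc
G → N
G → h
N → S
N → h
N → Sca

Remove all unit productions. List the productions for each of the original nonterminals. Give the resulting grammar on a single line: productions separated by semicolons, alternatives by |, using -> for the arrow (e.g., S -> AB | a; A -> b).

Unit productions: G->N, N->S.
Unit pairs (A ⇒* B via units): (G,N), (G,S), (N,S).
S: inherits non-unit rules of {S} → GN | ca | hN.
G: inherits non-unit rules of {G, N, S} → GN | Sca | ca | cc | h | hN.
N: inherits non-unit rules of {N, S} → GN | Sca | ca | h | hN.

S -> GN | ca | hN; G -> h | GN | ca | cc | hN | Sca; N -> h | GN | ca | hN | Sca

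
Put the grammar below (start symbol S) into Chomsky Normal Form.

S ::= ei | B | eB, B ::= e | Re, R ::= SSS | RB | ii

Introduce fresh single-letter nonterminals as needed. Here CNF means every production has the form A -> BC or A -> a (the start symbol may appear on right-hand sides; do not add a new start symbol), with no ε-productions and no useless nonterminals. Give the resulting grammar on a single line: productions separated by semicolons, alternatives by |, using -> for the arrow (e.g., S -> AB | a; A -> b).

S -> e | AB | AC | RA; A -> e; B -> e | RA; C -> i; D -> SS; R -> CC | RB | SD

No ε-productions.
After unit-elimination: S -> e | Re | eB | ei; B -> e | Re; R -> RB | ii | SSS.
TERM: introduce A -> e, C -> i and substitute in every rule of length ≥2.
BIN: R -> SSS becomes R -> SD, D -> SS.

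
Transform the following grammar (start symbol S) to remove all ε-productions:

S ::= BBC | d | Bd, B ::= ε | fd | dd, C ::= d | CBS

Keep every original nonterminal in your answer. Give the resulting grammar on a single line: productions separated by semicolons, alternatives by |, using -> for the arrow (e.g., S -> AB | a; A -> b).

S -> C | d | BC | Bd | BBC; B -> dd | fd; C -> d | CS | CBS

Nullable set: {B}.
S -> BBC: B, B nullable, giving BBC | BC | C.
S -> Bd: B nullable, giving Bd | d.
Drop B -> ε.
C -> CBS: B nullable, giving CBS | CS.
Unchanged (no nullable symbols): S -> d; B -> dd; B -> fd; C -> d.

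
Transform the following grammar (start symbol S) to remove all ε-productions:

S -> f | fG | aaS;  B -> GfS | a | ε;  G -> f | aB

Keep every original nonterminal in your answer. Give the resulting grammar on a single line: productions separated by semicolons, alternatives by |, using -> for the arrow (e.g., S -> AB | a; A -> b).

S -> f | fG | aaS; B -> a | GfS; G -> a | f | aB

Nullable set: {B}.
Drop B -> ε.
G -> aB: B nullable, giving a | aB.
Unchanged (no nullable symbols): S -> aaS; S -> f; S -> fG; B -> GfS; B -> a; G -> f.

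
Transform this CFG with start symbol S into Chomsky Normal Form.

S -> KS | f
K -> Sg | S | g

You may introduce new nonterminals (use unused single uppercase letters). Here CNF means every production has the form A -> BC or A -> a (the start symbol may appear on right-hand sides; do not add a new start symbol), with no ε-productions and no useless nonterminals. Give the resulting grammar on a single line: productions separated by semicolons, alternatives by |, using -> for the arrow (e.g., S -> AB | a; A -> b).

S -> f | KS; A -> g; K -> f | g | KS | SA

No ε-productions.
After unit-elimination: S -> f | KS; K -> f | g | KS | Sg.
TERM: introduce A -> g and substitute in every rule of length ≥2.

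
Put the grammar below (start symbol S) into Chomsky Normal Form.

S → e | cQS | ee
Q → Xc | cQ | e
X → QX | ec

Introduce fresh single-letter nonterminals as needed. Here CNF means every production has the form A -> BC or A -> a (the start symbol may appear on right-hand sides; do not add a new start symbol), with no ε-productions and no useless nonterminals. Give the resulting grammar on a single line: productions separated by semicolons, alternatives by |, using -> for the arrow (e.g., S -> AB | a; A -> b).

S -> e | AC | BB; A -> c; B -> e; C -> QS; Q -> e | AQ | XA; X -> BA | QX

No ε-productions.
No unit productions to eliminate.
TERM: introduce A -> c, B -> e and substitute in every rule of length ≥2.
BIN: S -> AQS becomes S -> AC, C -> QS.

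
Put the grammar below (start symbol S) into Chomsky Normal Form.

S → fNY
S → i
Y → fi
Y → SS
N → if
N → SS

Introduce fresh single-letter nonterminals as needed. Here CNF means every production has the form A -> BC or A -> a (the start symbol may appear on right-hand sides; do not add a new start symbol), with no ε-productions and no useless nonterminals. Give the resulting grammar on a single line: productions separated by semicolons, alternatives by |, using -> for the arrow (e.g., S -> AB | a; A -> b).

No ε-productions.
No unit productions to eliminate.
TERM: introduce B -> f, A -> i and substitute in every rule of length ≥2.
BIN: S -> BNY becomes S -> BC, C -> NY.

S -> i | BC; A -> i; B -> f; C -> NY; N -> AB | SS; Y -> BA | SS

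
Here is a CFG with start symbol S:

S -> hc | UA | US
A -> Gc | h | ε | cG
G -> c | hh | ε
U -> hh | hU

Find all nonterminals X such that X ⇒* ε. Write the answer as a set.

{A, G}

Directly nullable (have an ε-rule): {A, G}.
Not nullable: S, U — each has a terminal in every rule's right-hand side or depends on a non-nullable symbol.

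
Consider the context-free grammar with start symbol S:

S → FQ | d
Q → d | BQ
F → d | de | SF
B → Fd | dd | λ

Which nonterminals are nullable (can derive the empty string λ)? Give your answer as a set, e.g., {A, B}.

{B}

Directly nullable (have an ε-rule): {B}.
Not nullable: F, Q, S — each has a terminal in every rule's right-hand side or depends on a non-nullable symbol.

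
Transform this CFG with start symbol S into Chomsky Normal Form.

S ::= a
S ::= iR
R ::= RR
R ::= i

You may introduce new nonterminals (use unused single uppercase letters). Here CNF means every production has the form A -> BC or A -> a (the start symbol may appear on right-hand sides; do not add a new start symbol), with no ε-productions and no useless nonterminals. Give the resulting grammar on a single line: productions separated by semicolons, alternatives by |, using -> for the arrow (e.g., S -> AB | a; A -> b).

S -> a | AR; A -> i; R -> i | RR

No ε-productions.
No unit productions to eliminate.
TERM: introduce A -> i and substitute in every rule of length ≥2.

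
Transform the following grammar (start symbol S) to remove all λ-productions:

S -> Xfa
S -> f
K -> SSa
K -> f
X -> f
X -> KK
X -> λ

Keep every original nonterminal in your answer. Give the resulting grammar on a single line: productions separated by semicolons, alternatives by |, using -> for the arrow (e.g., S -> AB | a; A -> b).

Nullable set: {X}.
S -> Xfa: X nullable, giving Xfa | fa.
Drop X -> λ.
Unchanged (no nullable symbols): S -> f; K -> SSa; K -> f; X -> KK; X -> f.

S -> f | fa | Xfa; K -> f | SSa; X -> f | KK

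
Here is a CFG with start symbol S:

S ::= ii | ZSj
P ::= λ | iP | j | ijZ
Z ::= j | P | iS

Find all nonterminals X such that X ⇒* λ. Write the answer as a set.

Directly nullable (have an ε-rule): {P}.
Z is nullable via Z -> P (every symbol on the right is already known nullable).
Not nullable: S — each has a terminal in every rule's right-hand side or depends on a non-nullable symbol.

{P, Z}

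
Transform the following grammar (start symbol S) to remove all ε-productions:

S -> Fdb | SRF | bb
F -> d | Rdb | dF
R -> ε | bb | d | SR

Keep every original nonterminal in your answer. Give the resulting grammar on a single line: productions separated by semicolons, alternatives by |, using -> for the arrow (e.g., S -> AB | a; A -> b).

Nullable set: {R}.
S -> SRF: R nullable, giving SF | SRF.
F -> Rdb: R nullable, giving Rdb | db.
Drop R -> ε.
R -> SR: R nullable, giving S | SR.
Unchanged (no nullable symbols): S -> Fdb; S -> bb; F -> d; F -> dF; R -> bb; R -> d.

S -> SF | bb | Fdb | SRF; F -> d | dF | db | Rdb; R -> S | d | SR | bb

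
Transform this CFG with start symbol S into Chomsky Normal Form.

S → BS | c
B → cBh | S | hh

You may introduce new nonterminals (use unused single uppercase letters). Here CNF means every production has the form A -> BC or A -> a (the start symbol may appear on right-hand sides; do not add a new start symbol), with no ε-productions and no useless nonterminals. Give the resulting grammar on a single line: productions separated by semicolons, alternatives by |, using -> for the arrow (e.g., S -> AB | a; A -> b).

No ε-productions.
After unit-elimination: S -> c | BS; B -> c | BS | hh | cBh.
TERM: introduce A -> c, C -> h and substitute in every rule of length ≥2.
BIN: B -> ABC becomes B -> AD, D -> BC.

S -> c | BS; A -> c; B -> c | AD | BS | CC; C -> h; D -> BC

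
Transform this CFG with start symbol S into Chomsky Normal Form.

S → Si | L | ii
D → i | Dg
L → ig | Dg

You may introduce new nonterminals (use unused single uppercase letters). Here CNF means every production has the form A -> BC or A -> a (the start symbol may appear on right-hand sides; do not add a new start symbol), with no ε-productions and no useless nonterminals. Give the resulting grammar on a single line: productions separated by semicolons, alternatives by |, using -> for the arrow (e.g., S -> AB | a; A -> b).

S -> BA | BB | DA | SB; A -> g; B -> i; D -> i | DA

No ε-productions.
After unit-elimination: S -> Dg | Si | ig | ii; D -> i | Dg; L -> Dg | ig.
TERM: introduce A -> g, B -> i and substitute in every rule of length ≥2.
Drop unreachable/unproductive: L.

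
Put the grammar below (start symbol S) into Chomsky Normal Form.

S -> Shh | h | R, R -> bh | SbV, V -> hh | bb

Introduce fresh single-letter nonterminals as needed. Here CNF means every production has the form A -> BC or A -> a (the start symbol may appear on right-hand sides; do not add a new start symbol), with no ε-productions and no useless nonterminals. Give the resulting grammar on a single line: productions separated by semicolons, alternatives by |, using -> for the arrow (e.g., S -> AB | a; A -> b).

S -> h | AB | SD | SE; A -> b; B -> h; D -> AV; E -> BB; V -> AA | BB

No ε-productions.
After unit-elimination: S -> h | bh | SbV | Shh; R -> bh | SbV; V -> bb | hh.
TERM: introduce A -> b, B -> h and substitute in every rule of length ≥2.
BIN: R -> SAV becomes R -> SC, C -> AV; S -> SAV becomes S -> SD, D -> AV; S -> SBB becomes S -> SE, E -> BB.
Drop unreachable/unproductive: R.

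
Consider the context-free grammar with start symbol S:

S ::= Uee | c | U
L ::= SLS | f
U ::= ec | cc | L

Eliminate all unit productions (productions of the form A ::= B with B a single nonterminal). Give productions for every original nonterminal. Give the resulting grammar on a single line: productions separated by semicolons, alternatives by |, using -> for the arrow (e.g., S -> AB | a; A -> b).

Unit productions: S->U, U->L.
Unit pairs (A ⇒* B via units): (S,L), (S,U), (U,L).
S: inherits non-unit rules of {L, S, U} → SLS | Uee | c | cc | ec | f.
L: inherits non-unit rules of {L} → SLS | f.
U: inherits non-unit rules of {L, U} → SLS | cc | ec | f.

S -> c | f | cc | ec | SLS | Uee; L -> f | SLS; U -> f | cc | ec | SLS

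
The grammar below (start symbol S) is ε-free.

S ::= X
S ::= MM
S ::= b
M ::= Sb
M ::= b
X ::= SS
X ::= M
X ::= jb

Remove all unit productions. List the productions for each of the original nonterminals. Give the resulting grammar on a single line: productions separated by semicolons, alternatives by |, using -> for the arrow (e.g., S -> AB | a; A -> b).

S -> b | MM | SS | Sb | jb; M -> b | Sb; X -> b | SS | Sb | jb

Unit productions: S->X, X->M.
Unit pairs (A ⇒* B via units): (S,M), (S,X), (X,M).
S: inherits non-unit rules of {M, S, X} → MM | SS | Sb | b | jb.
M: inherits non-unit rules of {M} → Sb | b.
X: inherits non-unit rules of {M, X} → SS | Sb | b | jb.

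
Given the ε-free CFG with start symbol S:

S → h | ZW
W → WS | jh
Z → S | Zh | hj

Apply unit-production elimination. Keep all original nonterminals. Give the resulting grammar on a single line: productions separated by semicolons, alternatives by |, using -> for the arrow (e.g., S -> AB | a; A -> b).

Unit productions: Z->S.
Unit pairs (A ⇒* B via units): (Z,S).
S: inherits non-unit rules of {S} → ZW | h.
W: inherits non-unit rules of {W} → WS | jh.
Z: inherits non-unit rules of {S, Z} → ZW | Zh | h | hj.

S -> h | ZW; W -> WS | jh; Z -> h | ZW | Zh | hj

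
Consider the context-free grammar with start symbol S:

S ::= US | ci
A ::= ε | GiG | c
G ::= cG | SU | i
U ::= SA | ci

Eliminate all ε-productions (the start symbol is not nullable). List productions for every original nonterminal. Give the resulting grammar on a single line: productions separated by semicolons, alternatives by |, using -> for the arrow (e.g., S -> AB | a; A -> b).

S -> US | ci; A -> c | GiG; G -> i | SU | cG; U -> S | SA | ci

Nullable set: {A}.
Drop A -> ε.
U -> SA: A nullable, giving S | SA.
Unchanged (no nullable symbols): S -> US; S -> ci; A -> GiG; A -> c; G -> SU; G -> cG; G -> i; U -> ci.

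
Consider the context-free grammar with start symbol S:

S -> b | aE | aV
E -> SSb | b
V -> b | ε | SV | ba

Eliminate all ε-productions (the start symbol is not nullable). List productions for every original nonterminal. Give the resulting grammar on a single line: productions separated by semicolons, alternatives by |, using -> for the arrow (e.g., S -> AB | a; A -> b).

Nullable set: {V}.
S -> aV: V nullable, giving a | aV.
Drop V -> ε.
V -> SV: V nullable, giving S | SV.
Unchanged (no nullable symbols): S -> aE; S -> b; E -> SSb; E -> b; V -> b; V -> ba.

S -> a | b | aE | aV; E -> b | SSb; V -> S | b | SV | ba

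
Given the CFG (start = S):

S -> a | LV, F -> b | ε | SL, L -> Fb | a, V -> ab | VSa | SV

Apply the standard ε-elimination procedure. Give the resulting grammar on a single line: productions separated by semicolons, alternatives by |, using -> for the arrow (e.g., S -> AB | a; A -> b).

Nullable set: {F}.
Drop F -> ε.
L -> Fb: F nullable, giving Fb | b.
Unchanged (no nullable symbols): S -> LV; S -> a; F -> SL; F -> b; L -> a; V -> SV; V -> VSa; V -> ab.

S -> a | LV; F -> b | SL; L -> a | b | Fb; V -> SV | ab | VSa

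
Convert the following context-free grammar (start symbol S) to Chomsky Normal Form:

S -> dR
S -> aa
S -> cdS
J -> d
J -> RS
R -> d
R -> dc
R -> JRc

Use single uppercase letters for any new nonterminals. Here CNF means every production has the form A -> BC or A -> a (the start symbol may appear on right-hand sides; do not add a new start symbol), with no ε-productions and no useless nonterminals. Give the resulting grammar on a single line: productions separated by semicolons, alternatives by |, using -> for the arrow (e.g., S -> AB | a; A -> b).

S -> AE | BR | CC; A -> c; B -> d; C -> a; D -> RA; E -> BS; J -> d | RS; R -> d | BA | JD

No ε-productions.
No unit productions to eliminate.
TERM: introduce C -> a, A -> c, B -> d and substitute in every rule of length ≥2.
BIN: R -> JRA becomes R -> JD, D -> RA; S -> ABS becomes S -> AE, E -> BS.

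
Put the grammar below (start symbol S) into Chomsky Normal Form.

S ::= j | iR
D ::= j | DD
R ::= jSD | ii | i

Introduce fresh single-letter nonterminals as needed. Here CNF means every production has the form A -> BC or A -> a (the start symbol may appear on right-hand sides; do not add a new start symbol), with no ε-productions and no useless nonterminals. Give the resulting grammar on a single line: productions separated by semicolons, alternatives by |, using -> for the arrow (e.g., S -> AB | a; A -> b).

No ε-productions.
No unit productions to eliminate.
TERM: introduce A -> i, B -> j and substitute in every rule of length ≥2.
BIN: R -> BSD becomes R -> BC, C -> SD.

S -> j | AR; A -> i; B -> j; C -> SD; D -> j | DD; R -> i | AA | BC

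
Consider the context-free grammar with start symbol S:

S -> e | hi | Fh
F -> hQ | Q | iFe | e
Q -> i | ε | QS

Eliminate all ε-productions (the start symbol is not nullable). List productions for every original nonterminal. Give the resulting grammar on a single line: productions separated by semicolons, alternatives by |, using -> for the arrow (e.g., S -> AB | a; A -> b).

S -> e | h | Fh | hi; F -> Q | e | h | hQ | ie | iFe; Q -> S | i | QS

Nullable set: {F, Q}.
S -> Fh: F nullable, giving Fh | h.
F -> Q: Q nullable, giving Q.
F -> hQ: Q nullable, giving h | hQ.
F -> iFe: F nullable, giving iFe | ie.
Drop Q -> ε.
Q -> QS: Q nullable, giving QS | S.
Unchanged (no nullable symbols): S -> e; S -> hi; F -> e; Q -> i.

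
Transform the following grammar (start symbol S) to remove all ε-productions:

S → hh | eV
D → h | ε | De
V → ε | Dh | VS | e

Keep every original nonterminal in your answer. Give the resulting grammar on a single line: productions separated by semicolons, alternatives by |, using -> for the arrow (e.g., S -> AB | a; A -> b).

Nullable set: {D, V}.
S -> eV: V nullable, giving e | eV.
Drop D -> ε.
D -> De: D nullable, giving De | e.
Drop V -> ε.
V -> Dh: D nullable, giving Dh | h.
V -> VS: V nullable, giving S | VS.
Unchanged (no nullable symbols): S -> hh; D -> h; V -> e.

S -> e | eV | hh; D -> e | h | De; V -> S | e | h | Dh | VS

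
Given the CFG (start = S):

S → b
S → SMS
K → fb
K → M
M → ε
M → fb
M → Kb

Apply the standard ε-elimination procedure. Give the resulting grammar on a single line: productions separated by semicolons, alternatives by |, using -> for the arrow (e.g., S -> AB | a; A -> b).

Nullable set: {K, M}.
S -> SMS: M nullable, giving SMS | SS.
K -> M: M nullable, giving M.
Drop M -> ε.
M -> Kb: K nullable, giving Kb | b.
Unchanged (no nullable symbols): S -> b; K -> fb; M -> fb.

S -> b | SS | SMS; K -> M | fb; M -> b | Kb | fb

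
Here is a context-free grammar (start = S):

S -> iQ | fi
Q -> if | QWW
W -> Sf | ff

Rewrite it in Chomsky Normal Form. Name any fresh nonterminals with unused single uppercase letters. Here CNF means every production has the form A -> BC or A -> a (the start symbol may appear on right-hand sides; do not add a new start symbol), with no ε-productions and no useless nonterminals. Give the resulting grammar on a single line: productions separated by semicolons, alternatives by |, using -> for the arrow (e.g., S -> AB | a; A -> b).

S -> AQ | BA; A -> i; B -> f; C -> WW; Q -> AB | QC; W -> BB | SB

No ε-productions.
No unit productions to eliminate.
TERM: introduce B -> f, A -> i and substitute in every rule of length ≥2.
BIN: Q -> QWW becomes Q -> QC, C -> WW.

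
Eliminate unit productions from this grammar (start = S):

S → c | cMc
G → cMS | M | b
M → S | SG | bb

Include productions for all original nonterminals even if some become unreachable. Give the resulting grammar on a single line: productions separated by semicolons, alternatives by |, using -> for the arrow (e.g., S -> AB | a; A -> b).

Unit productions: G->M, M->S.
Unit pairs (A ⇒* B via units): (G,M), (G,S), (M,S).
S: inherits non-unit rules of {S} → c | cMc.
G: inherits non-unit rules of {G, M, S} → SG | b | bb | c | cMS | cMc.
M: inherits non-unit rules of {M, S} → SG | bb | c | cMc.

S -> c | cMc; G -> b | c | SG | bb | cMS | cMc; M -> c | SG | bb | cMc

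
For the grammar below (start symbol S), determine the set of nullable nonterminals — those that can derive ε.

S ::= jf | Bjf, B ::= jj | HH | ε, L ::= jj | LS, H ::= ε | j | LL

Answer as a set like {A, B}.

Directly nullable (have an ε-rule): {B, H}.
Not nullable: L, S — each has a terminal in every rule's right-hand side or depends on a non-nullable symbol.

{B, H}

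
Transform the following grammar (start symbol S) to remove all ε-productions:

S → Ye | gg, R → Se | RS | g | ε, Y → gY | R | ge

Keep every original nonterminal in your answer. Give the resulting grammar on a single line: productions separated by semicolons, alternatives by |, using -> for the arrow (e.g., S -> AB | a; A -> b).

Nullable set: {R, Y}.
S -> Ye: Y nullable, giving Ye | e.
Drop R -> ε.
R -> RS: R nullable, giving RS | S.
Y -> R: R nullable, giving R.
Y -> gY: Y nullable, giving g | gY.
Unchanged (no nullable symbols): S -> gg; R -> Se; R -> g; Y -> ge.

S -> e | Ye | gg; R -> S | g | RS | Se; Y -> R | g | gY | ge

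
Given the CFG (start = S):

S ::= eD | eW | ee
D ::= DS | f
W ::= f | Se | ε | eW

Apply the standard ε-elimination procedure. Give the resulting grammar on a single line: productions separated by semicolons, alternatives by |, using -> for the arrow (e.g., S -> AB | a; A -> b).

Nullable set: {W}.
S -> eW: W nullable, giving e | eW.
Drop W -> ε.
W -> eW: W nullable, giving e | eW.
Unchanged (no nullable symbols): S -> eD; S -> ee; D -> DS; D -> f; W -> Se; W -> f.

S -> e | eD | eW | ee; D -> f | DS; W -> e | f | Se | eW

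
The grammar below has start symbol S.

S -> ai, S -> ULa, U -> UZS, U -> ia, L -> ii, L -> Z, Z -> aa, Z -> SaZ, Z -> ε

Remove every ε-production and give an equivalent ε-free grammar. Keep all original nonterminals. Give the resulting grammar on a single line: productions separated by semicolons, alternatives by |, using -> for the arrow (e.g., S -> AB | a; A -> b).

Nullable set: {L, Z}.
S -> ULa: L nullable, giving ULa | Ua.
L -> Z: Z nullable, giving Z.
U -> UZS: Z nullable, giving US | UZS.
Drop Z -> ε.
Z -> SaZ: Z nullable, giving Sa | SaZ.
Unchanged (no nullable symbols): S -> ai; L -> ii; U -> ia; Z -> aa.

S -> Ua | ai | ULa; L -> Z | ii; U -> US | ia | UZS; Z -> Sa | aa | SaZ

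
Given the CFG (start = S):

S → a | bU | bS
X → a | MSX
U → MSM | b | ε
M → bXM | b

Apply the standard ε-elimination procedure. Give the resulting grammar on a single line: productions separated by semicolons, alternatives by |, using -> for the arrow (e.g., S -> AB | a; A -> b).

S -> a | b | bS | bU; M -> b | bXM; U -> b | MSM; X -> a | MSX

Nullable set: {U}.
S -> bU: U nullable, giving b | bU.
Drop U -> ε.
Unchanged (no nullable symbols): S -> a; S -> bS; M -> b; M -> bXM; U -> MSM; U -> b; X -> MSX; X -> a.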